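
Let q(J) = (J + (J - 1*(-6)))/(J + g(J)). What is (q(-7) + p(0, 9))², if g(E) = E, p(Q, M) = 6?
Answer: 2116/49 ≈ 43.184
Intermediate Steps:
q(J) = (6 + 2*J)/(2*J) (q(J) = (J + (J - 1*(-6)))/(J + J) = (J + (J + 6))/((2*J)) = (J + (6 + J))*(1/(2*J)) = (6 + 2*J)*(1/(2*J)) = (6 + 2*J)/(2*J))
(q(-7) + p(0, 9))² = ((3 - 7)/(-7) + 6)² = (-⅐*(-4) + 6)² = (4/7 + 6)² = (46/7)² = 2116/49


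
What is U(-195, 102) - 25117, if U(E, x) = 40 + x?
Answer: -24975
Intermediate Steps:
U(-195, 102) - 25117 = (40 + 102) - 25117 = 142 - 25117 = -24975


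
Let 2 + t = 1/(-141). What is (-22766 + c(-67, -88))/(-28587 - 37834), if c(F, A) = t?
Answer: 3210289/9365361 ≈ 0.34278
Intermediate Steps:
t = -283/141 (t = -2 + 1/(-141) = -2 - 1/141 = -283/141 ≈ -2.0071)
c(F, A) = -283/141
(-22766 + c(-67, -88))/(-28587 - 37834) = (-22766 - 283/141)/(-28587 - 37834) = -3210289/141/(-66421) = -3210289/141*(-1/66421) = 3210289/9365361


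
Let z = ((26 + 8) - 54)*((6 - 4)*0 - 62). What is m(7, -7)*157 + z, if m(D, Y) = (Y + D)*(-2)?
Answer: 1240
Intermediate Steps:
z = 1240 (z = (34 - 54)*(2*0 - 62) = -20*(0 - 62) = -20*(-62) = 1240)
m(D, Y) = -2*D - 2*Y (m(D, Y) = (D + Y)*(-2) = -2*D - 2*Y)
m(7, -7)*157 + z = (-2*7 - 2*(-7))*157 + 1240 = (-14 + 14)*157 + 1240 = 0*157 + 1240 = 0 + 1240 = 1240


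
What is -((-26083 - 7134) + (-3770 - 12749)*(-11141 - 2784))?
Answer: -229993858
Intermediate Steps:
-((-26083 - 7134) + (-3770 - 12749)*(-11141 - 2784)) = -(-33217 - 16519*(-13925)) = -(-33217 + 230027075) = -1*229993858 = -229993858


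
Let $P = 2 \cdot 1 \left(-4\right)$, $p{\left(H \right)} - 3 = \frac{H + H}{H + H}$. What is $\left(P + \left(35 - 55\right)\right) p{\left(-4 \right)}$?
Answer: $-112$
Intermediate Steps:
$p{\left(H \right)} = 4$ ($p{\left(H \right)} = 3 + \frac{H + H}{H + H} = 3 + \frac{2 H}{2 H} = 3 + 2 H \frac{1}{2 H} = 3 + 1 = 4$)
$P = -8$ ($P = 2 \left(-4\right) = -8$)
$\left(P + \left(35 - 55\right)\right) p{\left(-4 \right)} = \left(-8 + \left(35 - 55\right)\right) 4 = \left(-8 - 20\right) 4 = \left(-28\right) 4 = -112$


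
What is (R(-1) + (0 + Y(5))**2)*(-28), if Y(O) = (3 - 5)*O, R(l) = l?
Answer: -2772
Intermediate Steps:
Y(O) = -2*O
(R(-1) + (0 + Y(5))**2)*(-28) = (-1 + (0 - 2*5)**2)*(-28) = (-1 + (0 - 10)**2)*(-28) = (-1 + (-10)**2)*(-28) = (-1 + 100)*(-28) = 99*(-28) = -2772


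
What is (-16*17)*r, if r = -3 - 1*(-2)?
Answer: 272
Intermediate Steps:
r = -1 (r = -3 + 2 = -1)
(-16*17)*r = -16*17*(-1) = -272*(-1) = 272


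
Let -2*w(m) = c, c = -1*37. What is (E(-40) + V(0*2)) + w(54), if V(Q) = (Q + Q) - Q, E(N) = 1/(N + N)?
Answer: 1479/80 ≈ 18.487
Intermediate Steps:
c = -37
E(N) = 1/(2*N)
w(m) = 37/2 (w(m) = -½*(-37) = 37/2)
V(Q) = Q (V(Q) = 2*Q - Q = Q)
(E(-40) + V(0*2)) + w(54) = ((½)/(-40) + 0*2) + 37/2 = ((½)*(-1/40) + 0) + 37/2 = (-1/80 + 0) + 37/2 = -1/80 + 37/2 = 1479/80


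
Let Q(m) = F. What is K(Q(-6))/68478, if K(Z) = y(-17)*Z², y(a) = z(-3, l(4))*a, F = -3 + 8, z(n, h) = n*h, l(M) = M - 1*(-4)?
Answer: 1700/11413 ≈ 0.14895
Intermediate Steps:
l(M) = 4 + M (l(M) = M + 4 = 4 + M)
z(n, h) = h*n
F = 5
y(a) = -24*a (y(a) = ((4 + 4)*(-3))*a = (8*(-3))*a = -24*a)
Q(m) = 5
K(Z) = 408*Z² (K(Z) = (-24*(-17))*Z² = 408*Z²)
K(Q(-6))/68478 = (408*5²)/68478 = (408*25)*(1/68478) = 10200*(1/68478) = 1700/11413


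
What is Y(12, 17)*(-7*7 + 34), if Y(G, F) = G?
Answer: -180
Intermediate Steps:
Y(12, 17)*(-7*7 + 34) = 12*(-7*7 + 34) = 12*(-49 + 34) = 12*(-15) = -180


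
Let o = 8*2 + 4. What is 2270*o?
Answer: 45400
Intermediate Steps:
o = 20 (o = 16 + 4 = 20)
2270*o = 2270*20 = 45400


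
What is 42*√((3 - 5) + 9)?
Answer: 42*√7 ≈ 111.12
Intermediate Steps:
42*√((3 - 5) + 9) = 42*√(-2 + 9) = 42*√7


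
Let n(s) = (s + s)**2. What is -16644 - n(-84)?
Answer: -44868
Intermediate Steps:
n(s) = 4*s**2 (n(s) = (2*s)**2 = 4*s**2)
-16644 - n(-84) = -16644 - 4*(-84)**2 = -16644 - 4*7056 = -16644 - 1*28224 = -16644 - 28224 = -44868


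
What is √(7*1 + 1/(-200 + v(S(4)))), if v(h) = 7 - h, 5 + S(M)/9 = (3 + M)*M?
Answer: 3*√311/20 ≈ 2.6453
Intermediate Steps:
S(M) = -45 + 9*M*(3 + M) (S(M) = -45 + 9*((3 + M)*M) = -45 + 9*(M*(3 + M)) = -45 + 9*M*(3 + M))
√(7*1 + 1/(-200 + v(S(4)))) = √(7*1 + 1/(-200 + (7 - (-45 + 9*4² + 27*4)))) = √(7 + 1/(-200 + (7 - (-45 + 9*16 + 108)))) = √(7 + 1/(-200 + (7 - (-45 + 144 + 108)))) = √(7 + 1/(-200 + (7 - 1*207))) = √(7 + 1/(-200 + (7 - 207))) = √(7 + 1/(-200 - 200)) = √(7 + 1/(-400)) = √(7 - 1/400) = √(2799/400) = 3*√311/20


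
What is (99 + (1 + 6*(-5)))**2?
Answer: 4900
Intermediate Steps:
(99 + (1 + 6*(-5)))**2 = (99 + (1 - 30))**2 = (99 - 29)**2 = 70**2 = 4900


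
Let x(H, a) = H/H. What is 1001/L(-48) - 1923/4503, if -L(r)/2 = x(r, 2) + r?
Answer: 1442247/141094 ≈ 10.222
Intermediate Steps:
x(H, a) = 1
L(r) = -2 - 2*r (L(r) = -2*(1 + r) = -2 - 2*r)
1001/L(-48) - 1923/4503 = 1001/(-2 - 2*(-48)) - 1923/4503 = 1001/(-2 + 96) - 1923*1/4503 = 1001/94 - 641/1501 = 1442247/141094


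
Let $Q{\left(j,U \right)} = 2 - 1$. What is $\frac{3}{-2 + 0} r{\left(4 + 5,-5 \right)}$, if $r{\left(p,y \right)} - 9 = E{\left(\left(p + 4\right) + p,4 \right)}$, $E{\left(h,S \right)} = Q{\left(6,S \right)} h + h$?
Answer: $- \frac{159}{2} \approx -79.5$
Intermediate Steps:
$Q{\left(j,U \right)} = 1$
$E{\left(h,S \right)} = 2 h$ ($E{\left(h,S \right)} = 1 h + h = h + h = 2 h$)
$r{\left(p,y \right)} = 17 + 4 p$ ($r{\left(p,y \right)} = 9 + 2 \left(\left(p + 4\right) + p\right) = 9 + 2 \left(\left(4 + p\right) + p\right) = 9 + 2 \left(4 + 2 p\right) = 9 + \left(8 + 4 p\right) = 17 + 4 p$)
$\frac{3}{-2 + 0} r{\left(4 + 5,-5 \right)} = \frac{3}{-2 + 0} \left(17 + 4 \left(4 + 5\right)\right) = \frac{3}{-2} \left(17 + 4 \cdot 9\right) = 3 \left(- \frac{1}{2}\right) \left(17 + 36\right) = \left(- \frac{3}{2}\right) 53 = - \frac{159}{2}$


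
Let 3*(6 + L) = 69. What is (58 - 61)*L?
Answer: -51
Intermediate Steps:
L = 17 (L = -6 + (1/3)*69 = -6 + 23 = 17)
(58 - 61)*L = (58 - 61)*17 = -3*17 = -51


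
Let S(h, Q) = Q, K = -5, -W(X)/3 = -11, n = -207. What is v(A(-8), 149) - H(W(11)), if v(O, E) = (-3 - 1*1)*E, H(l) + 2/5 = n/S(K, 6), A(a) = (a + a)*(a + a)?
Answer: -5611/10 ≈ -561.10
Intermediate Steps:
W(X) = 33 (W(X) = -3*(-11) = 33)
A(a) = 4*a² (A(a) = (2*a)*(2*a) = 4*a²)
H(l) = -349/10 (H(l) = -⅖ - 207/6 = -⅖ - 207*⅙ = -⅖ - 69/2 = -349/10)
v(O, E) = -4*E (v(O, E) = (-3 - 1)*E = -4*E)
v(A(-8), 149) - H(W(11)) = -4*149 - 1*(-349/10) = -596 + 349/10 = -5611/10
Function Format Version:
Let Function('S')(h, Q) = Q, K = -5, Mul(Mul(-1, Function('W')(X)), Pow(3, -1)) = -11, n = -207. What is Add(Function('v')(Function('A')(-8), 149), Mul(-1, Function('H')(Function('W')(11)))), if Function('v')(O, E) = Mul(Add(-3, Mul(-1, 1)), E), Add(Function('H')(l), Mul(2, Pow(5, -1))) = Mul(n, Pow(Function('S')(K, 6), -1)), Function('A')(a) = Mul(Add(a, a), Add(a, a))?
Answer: Rational(-5611, 10) ≈ -561.10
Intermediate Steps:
Function('W')(X) = 33 (Function('W')(X) = Mul(-3, -11) = 33)
Function('A')(a) = Mul(4, Pow(a, 2)) (Function('A')(a) = Mul(Mul(2, a), Mul(2, a)) = Mul(4, Pow(a, 2)))
Function('H')(l) = Rational(-349, 10) (Function('H')(l) = Add(Rational(-2, 5), Mul(-207, Pow(6, -1))) = Add(Rational(-2, 5), Mul(-207, Rational(1, 6))) = Add(Rational(-2, 5), Rational(-69, 2)) = Rational(-349, 10))
Function('v')(O, E) = Mul(-4, E) (Function('v')(O, E) = Mul(Add(-3, -1), E) = Mul(-4, E))
Add(Function('v')(Function('A')(-8), 149), Mul(-1, Function('H')(Function('W')(11)))) = Add(Mul(-4, 149), Mul(-1, Rational(-349, 10))) = Add(-596, Rational(349, 10)) = Rational(-5611, 10)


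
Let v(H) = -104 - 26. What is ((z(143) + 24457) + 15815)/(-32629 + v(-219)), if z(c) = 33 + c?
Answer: -40448/32759 ≈ -1.2347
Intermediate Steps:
v(H) = -130
((z(143) + 24457) + 15815)/(-32629 + v(-219)) = (((33 + 143) + 24457) + 15815)/(-32629 - 130) = ((176 + 24457) + 15815)/(-32759) = (24633 + 15815)*(-1/32759) = 40448*(-1/32759) = -40448/32759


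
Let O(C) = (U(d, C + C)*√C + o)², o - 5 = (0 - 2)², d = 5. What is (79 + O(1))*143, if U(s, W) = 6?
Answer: 43472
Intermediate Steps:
o = 9 (o = 5 + (0 - 2)² = 5 + (-2)² = 5 + 4 = 9)
O(C) = (9 + 6*√C)² (O(C) = (6*√C + 9)² = (9 + 6*√C)²)
(79 + O(1))*143 = (79 + 9*(3 + 2*√1)²)*143 = (79 + 9*(3 + 2*1)²)*143 = (79 + 9*(3 + 2)²)*143 = (79 + 9*5²)*143 = (79 + 9*25)*143 = (79 + 225)*143 = 304*143 = 43472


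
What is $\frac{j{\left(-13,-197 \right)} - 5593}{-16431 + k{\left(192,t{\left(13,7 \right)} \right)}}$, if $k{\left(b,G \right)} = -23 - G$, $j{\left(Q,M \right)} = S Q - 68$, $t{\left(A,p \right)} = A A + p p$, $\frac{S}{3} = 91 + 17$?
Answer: $\frac{9873}{16672} \approx 0.59219$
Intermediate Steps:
$S = 324$ ($S = 3 \left(91 + 17\right) = 3 \cdot 108 = 324$)
$t{\left(A,p \right)} = A^{2} + p^{2}$
$j{\left(Q,M \right)} = -68 + 324 Q$ ($j{\left(Q,M \right)} = 324 Q - 68 = -68 + 324 Q$)
$\frac{j{\left(-13,-197 \right)} - 5593}{-16431 + k{\left(192,t{\left(13,7 \right)} \right)}} = \frac{\left(-68 + 324 \left(-13\right)\right) - 5593}{-16431 - 241} = \frac{\left(-68 - 4212\right) - 5593}{-16431 - 241} = \frac{-4280 - 5593}{-16431 - 241} = - \frac{9873}{-16431 - 241} = - \frac{9873}{-16672} = \left(-9873\right) \left(- \frac{1}{16672}\right) = \frac{9873}{16672}$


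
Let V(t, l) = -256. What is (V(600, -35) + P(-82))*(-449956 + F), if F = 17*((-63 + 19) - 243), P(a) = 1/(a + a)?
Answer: 19096247475/164 ≈ 1.1644e+8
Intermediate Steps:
P(a) = 1/(2*a)
F = -4879 (F = 17*(-44 - 243) = 17*(-287) = -4879)
(V(600, -35) + P(-82))*(-449956 + F) = (-256 + (½)/(-82))*(-449956 - 4879) = (-256 + (½)*(-1/82))*(-454835) = (-256 - 1/164)*(-454835) = -41985/164*(-454835) = 19096247475/164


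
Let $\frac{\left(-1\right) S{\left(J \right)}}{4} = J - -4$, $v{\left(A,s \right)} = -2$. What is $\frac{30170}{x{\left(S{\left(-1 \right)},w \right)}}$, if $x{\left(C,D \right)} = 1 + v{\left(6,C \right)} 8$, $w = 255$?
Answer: $- \frac{6034}{3} \approx -2011.3$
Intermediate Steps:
$S{\left(J \right)} = -16 - 4 J$ ($S{\left(J \right)} = - 4 \left(J - -4\right) = - 4 \left(J + 4\right) = - 4 \left(4 + J\right) = -16 - 4 J$)
$x{\left(C,D \right)} = -15$ ($x{\left(C,D \right)} = 1 - 16 = -15$)
$\frac{30170}{x{\left(S{\left(-1 \right)},w \right)}} = \frac{30170}{-15} = 30170 \left(- \frac{1}{15}\right) = - \frac{6034}{3}$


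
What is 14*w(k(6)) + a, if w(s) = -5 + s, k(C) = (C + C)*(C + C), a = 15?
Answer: 1961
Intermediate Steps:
k(C) = 4*C² (k(C) = (2*C)*(2*C) = 4*C²)
14*w(k(6)) + a = 14*(-5 + 4*6²) + 15 = 14*(-5 + 4*36) + 15 = 14*(-5 + 144) + 15 = 14*139 + 15 = 1946 + 15 = 1961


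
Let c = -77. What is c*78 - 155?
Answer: -6161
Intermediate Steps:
c*78 - 155 = -77*78 - 155 = -6006 - 155 = -6161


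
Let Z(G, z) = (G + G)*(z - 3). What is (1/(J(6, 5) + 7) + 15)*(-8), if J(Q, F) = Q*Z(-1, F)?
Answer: -2032/17 ≈ -119.53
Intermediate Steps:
Z(G, z) = 2*G*(-3 + z) (Z(G, z) = (2*G)*(-3 + z) = 2*G*(-3 + z))
J(Q, F) = Q*(6 - 2*F) (J(Q, F) = Q*(2*(-1)*(-3 + F)) = Q*(6 - 2*F))
(1/(J(6, 5) + 7) + 15)*(-8) = (1/(2*6*(3 - 1*5) + 7) + 15)*(-8) = (1/(2*6*(3 - 5) + 7) + 15)*(-8) = (1/(2*6*(-2) + 7) + 15)*(-8) = (1/(-24 + 7) + 15)*(-8) = (1/(-17) + 15)*(-8) = (-1/17 + 15)*(-8) = (254/17)*(-8) = -2032/17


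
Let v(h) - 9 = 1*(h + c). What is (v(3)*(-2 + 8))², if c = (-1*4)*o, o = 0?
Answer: 5184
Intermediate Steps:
c = 0 (c = -1*4*0 = -4*0 = 0)
v(h) = 9 + h (v(h) = 9 + 1*(h + 0) = 9 + 1*h = 9 + h)
(v(3)*(-2 + 8))² = ((9 + 3)*(-2 + 8))² = (12*6)² = 72² = 5184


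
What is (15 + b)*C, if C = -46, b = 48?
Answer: -2898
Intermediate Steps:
(15 + b)*C = (15 + 48)*(-46) = 63*(-46) = -2898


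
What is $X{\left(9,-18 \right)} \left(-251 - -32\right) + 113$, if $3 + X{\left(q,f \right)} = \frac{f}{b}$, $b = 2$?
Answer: $2741$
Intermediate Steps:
$X{\left(q,f \right)} = -3 + \frac{f}{2}$
$X{\left(9,-18 \right)} \left(-251 - -32\right) + 113 = \left(-3 + \frac{1}{2} \left(-18\right)\right) \left(-251 - -32\right) + 113 = \left(-3 - 9\right) \left(-251 + 32\right) + 113 = \left(-12\right) \left(-219\right) + 113 = 2628 + 113 = 2741$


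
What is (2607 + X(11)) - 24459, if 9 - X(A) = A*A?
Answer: -21964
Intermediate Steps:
X(A) = 9 - A² (X(A) = 9 - A*A = 9 - A²)
(2607 + X(11)) - 24459 = (2607 + (9 - 1*11²)) - 24459 = (2607 + (9 - 1*121)) - 24459 = (2607 + (9 - 121)) - 24459 = (2607 - 112) - 24459 = 2495 - 24459 = -21964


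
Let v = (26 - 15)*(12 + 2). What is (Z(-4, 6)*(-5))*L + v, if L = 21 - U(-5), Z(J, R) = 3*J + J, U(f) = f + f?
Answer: 2634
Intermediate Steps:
U(f) = 2*f
Z(J, R) = 4*J
L = 31 (L = 21 - 2*(-5) = 21 - 1*(-10) = 21 + 10 = 31)
v = 154 (v = 11*14 = 154)
(Z(-4, 6)*(-5))*L + v = ((4*(-4))*(-5))*31 + 154 = -16*(-5)*31 + 154 = 80*31 + 154 = 2480 + 154 = 2634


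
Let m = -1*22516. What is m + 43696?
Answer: 21180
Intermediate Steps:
m = -22516
m + 43696 = -22516 + 43696 = 21180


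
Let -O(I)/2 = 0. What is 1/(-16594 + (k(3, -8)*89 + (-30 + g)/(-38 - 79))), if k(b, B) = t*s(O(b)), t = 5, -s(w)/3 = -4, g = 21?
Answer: -13/146301 ≈ -8.8858e-5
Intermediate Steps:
O(I) = 0 (O(I) = -2*0 = 0)
s(w) = 12 (s(w) = -3*(-4) = 12)
k(b, B) = 60 (k(b, B) = 5*12 = 60)
1/(-16594 + (k(3, -8)*89 + (-30 + g)/(-38 - 79))) = 1/(-16594 + (60*89 + (-30 + 21)/(-38 - 79))) = 1/(-16594 + (5340 - 9/(-117))) = 1/(-16594 + (5340 - 9*(-1/117))) = 1/(-16594 + (5340 + 1/13)) = 1/(-16594 + 69421/13) = 1/(-146301/13) = -13/146301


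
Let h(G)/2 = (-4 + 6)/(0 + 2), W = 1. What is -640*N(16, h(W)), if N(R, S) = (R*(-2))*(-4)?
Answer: -81920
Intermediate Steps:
h(G) = 2 (h(G) = 2*((-4 + 6)/(0 + 2)) = 2*(2/2) = 2*(2*(1/2)) = 2*1 = 2)
N(R, S) = 8*R (N(R, S) = -2*R*(-4) = 8*R)
-640*N(16, h(W)) = -5120*16 = -640*128 = -81920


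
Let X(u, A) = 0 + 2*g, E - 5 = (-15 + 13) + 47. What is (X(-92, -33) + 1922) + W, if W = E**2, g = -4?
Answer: 4414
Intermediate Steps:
E = 50 (E = 5 + ((-15 + 13) + 47) = 5 + (-2 + 47) = 5 + 45 = 50)
W = 2500 (W = 50**2 = 2500)
X(u, A) = -8 (X(u, A) = 0 + 2*(-4) = 0 - 8 = -8)
(X(-92, -33) + 1922) + W = (-8 + 1922) + 2500 = 1914 + 2500 = 4414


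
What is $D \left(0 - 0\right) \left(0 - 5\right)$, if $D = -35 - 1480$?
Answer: $0$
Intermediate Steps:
$D = -1515$ ($D = -35 - 1480 = -1515$)
$D \left(0 - 0\right) \left(0 - 5\right) = - 1515 \left(0 - 0\right) \left(0 - 5\right) = - 1515 \left(0 + 0\right) \left(-5\right) = - 1515 \cdot 0 \left(-5\right) = \left(-1515\right) 0 = 0$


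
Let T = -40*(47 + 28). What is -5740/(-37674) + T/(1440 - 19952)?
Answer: 11585/36846 ≈ 0.31442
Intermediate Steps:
T = -3000 (T = -40*75 = -3000)
-5740/(-37674) + T/(1440 - 19952) = -5740/(-37674) - 3000/(1440 - 19952) = -5740*(-1/37674) - 3000/(-18512) = 410/2691 - 3000*(-1/18512) = 410/2691 + 375/2314 = 11585/36846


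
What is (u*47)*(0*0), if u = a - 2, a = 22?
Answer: 0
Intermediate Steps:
u = 20 (u = 22 - 2 = 20)
(u*47)*(0*0) = (20*47)*(0*0) = 940*0 = 0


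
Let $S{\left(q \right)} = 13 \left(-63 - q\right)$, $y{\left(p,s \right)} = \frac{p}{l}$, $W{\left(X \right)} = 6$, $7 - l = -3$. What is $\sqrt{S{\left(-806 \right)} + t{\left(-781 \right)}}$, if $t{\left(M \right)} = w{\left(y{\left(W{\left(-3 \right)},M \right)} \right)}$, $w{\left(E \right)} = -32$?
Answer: $\sqrt{9627} \approx 98.117$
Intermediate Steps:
$l = 10$ ($l = 7 - -3 = 7 + 3 = 10$)
$y{\left(p,s \right)} = \frac{p}{10}$
$t{\left(M \right)} = -32$
$S{\left(q \right)} = -819 - 13 q$
$\sqrt{S{\left(-806 \right)} + t{\left(-781 \right)}} = \sqrt{\left(-819 - -10478\right) - 32} = \sqrt{\left(-819 + 10478\right) - 32} = \sqrt{9659 - 32} = \sqrt{9627}$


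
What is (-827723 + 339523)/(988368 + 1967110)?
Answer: -244100/1477739 ≈ -0.16518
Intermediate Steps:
(-827723 + 339523)/(988368 + 1967110) = -488200/2955478 = -488200*1/2955478 = -244100/1477739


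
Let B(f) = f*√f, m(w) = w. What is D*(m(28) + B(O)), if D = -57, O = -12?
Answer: -1596 + 1368*I*√3 ≈ -1596.0 + 2369.4*I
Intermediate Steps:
B(f) = f^(3/2)
D*(m(28) + B(O)) = -57*(28 + (-12)^(3/2)) = -57*(28 - 24*I*√3) = -1596 + 1368*I*√3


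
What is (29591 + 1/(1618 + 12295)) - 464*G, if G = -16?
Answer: 514989696/13913 ≈ 37015.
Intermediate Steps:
(29591 + 1/(1618 + 12295)) - 464*G = (29591 + 1/(1618 + 12295)) - 464*(-16) = (29591 + 1/13913) + 7424 = 411699584/13913 + 7424 = 514989696/13913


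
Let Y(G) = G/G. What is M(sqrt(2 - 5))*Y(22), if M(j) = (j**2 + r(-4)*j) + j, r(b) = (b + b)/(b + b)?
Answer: -3 + 2*I*sqrt(3) ≈ -3.0 + 3.4641*I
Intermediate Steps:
r(b) = 1 (r(b) = (2*b)/((2*b)) = (2*b)*(1/(2*b)) = 1)
Y(G) = 1
M(j) = j**2 + 2*j (M(j) = (j**2 + 1*j) + j = (j**2 + j) + j = (j + j**2) + j = j**2 + 2*j)
M(sqrt(2 - 5))*Y(22) = (sqrt(2 - 5)*(2 + sqrt(2 - 5)))*1 = (sqrt(-3)*(2 + sqrt(-3)))*1 = ((I*sqrt(3))*(2 + I*sqrt(3)))*1 = (I*sqrt(3)*(2 + I*sqrt(3)))*1 = I*sqrt(3)*(2 + I*sqrt(3))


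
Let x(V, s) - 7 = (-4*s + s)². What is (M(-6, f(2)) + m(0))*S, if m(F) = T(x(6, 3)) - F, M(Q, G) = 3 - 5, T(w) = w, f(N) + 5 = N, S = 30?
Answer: 2580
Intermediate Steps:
x(V, s) = 7 + 9*s² (x(V, s) = 7 + (-4*s + s)² = 7 + (-3*s)² = 7 + 9*s²)
f(N) = -5 + N
M(Q, G) = -2
m(F) = 88 - F (m(F) = (7 + 9*3²) - F = (7 + 9*9) - F = (7 + 81) - F = 88 - F)
(M(-6, f(2)) + m(0))*S = (-2 + (88 - 1*0))*30 = (-2 + (88 + 0))*30 = (-2 + 88)*30 = 86*30 = 2580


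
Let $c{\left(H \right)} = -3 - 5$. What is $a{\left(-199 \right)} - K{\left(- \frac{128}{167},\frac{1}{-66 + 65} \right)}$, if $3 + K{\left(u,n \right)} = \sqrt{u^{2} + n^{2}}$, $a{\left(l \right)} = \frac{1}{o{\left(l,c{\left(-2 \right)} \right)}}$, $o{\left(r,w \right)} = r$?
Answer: $\frac{596}{199} - \frac{\sqrt{44273}}{167} \approx 1.735$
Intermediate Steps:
$c{\left(H \right)} = -8$
$a{\left(l \right)} = \frac{1}{l}$
$K{\left(u,n \right)} = -3 + \sqrt{n^{2} + u^{2}}$ ($K{\left(u,n \right)} = -3 + \sqrt{u^{2} + n^{2}} = -3 + \sqrt{n^{2} + u^{2}}$)
$a{\left(-199 \right)} - K{\left(- \frac{128}{167},\frac{1}{-66 + 65} \right)} = \frac{1}{-199} - \left(-3 + \sqrt{\left(\frac{1}{-66 + 65}\right)^{2} + \left(- \frac{128}{167}\right)^{2}}\right) = - \frac{1}{199} - \left(-3 + \sqrt{\left(\frac{1}{-1}\right)^{2} + \left(\left(-128\right) \frac{1}{167}\right)^{2}}\right) = - \frac{1}{199} - \left(-3 + \sqrt{\left(-1\right)^{2} + \left(- \frac{128}{167}\right)^{2}}\right) = - \frac{1}{199} - \left(-3 + \sqrt{1 + \frac{16384}{27889}}\right) = - \frac{1}{199} - \left(-3 + \sqrt{\frac{44273}{27889}}\right) = - \frac{1}{199} - \left(-3 + \frac{\sqrt{44273}}{167}\right) = - \frac{1}{199} + \left(3 - \frac{\sqrt{44273}}{167}\right) = \frac{596}{199} - \frac{\sqrt{44273}}{167}$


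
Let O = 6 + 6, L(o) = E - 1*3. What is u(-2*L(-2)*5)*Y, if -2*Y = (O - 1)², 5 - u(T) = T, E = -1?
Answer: 4235/2 ≈ 2117.5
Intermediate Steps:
L(o) = -4 (L(o) = -1 - 1*3 = -1 - 3 = -4)
O = 12
u(T) = 5 - T
Y = -121/2 (Y = -(12 - 1)²/2 = -½*11² = -½*121 = -121/2 ≈ -60.500)
u(-2*L(-2)*5)*Y = (5 - (-2*(-4))*5)*(-121/2) = (5 - 8*5)*(-121/2) = (5 - 1*40)*(-121/2) = (5 - 40)*(-121/2) = -35*(-121/2) = 4235/2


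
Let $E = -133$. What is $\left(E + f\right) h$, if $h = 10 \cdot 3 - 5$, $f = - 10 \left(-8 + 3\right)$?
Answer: $-2075$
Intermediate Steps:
$f = 50$ ($f = \left(-10\right) \left(-5\right) = 50$)
$h = 25$ ($h = 30 - 5 = 25$)
$\left(E + f\right) h = \left(-133 + 50\right) 25 = \left(-83\right) 25 = -2075$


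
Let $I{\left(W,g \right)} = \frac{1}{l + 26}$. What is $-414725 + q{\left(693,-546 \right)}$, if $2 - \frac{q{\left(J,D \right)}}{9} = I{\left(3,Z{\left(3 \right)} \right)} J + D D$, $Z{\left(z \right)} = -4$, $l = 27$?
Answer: $- \frac{164187040}{53} \approx -3.0979 \cdot 10^{6}$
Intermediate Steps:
$I{\left(W,g \right)} = \frac{1}{53}$ ($I{\left(W,g \right)} = \frac{1}{27 + 26} = \frac{1}{53}$)
$q{\left(J,D \right)} = 18 - 9 D^{2} - \frac{9 J}{53}$ ($q{\left(J,D \right)} = 18 - 9 \left(\frac{J}{53} + D D\right) = 18 - 9 \left(\frac{J}{53} + D^{2}\right) = 18 - 9 \left(D^{2} + \frac{J}{53}\right) = 18 - \left(9 D^{2} + \frac{9 J}{53}\right) = 18 - 9 D^{2} - \frac{9 J}{53}$)
$-414725 + q{\left(693,-546 \right)} = -414725 - \left(\frac{5283}{53} + 2683044\right) = -414725 - \frac{142206615}{53} = - \frac{164187040}{53}$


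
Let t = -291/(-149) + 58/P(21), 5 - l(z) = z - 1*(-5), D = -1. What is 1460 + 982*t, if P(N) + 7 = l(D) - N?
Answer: 5102710/4023 ≈ 1268.4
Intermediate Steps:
l(z) = -z (l(z) = 5 - (z - 1*(-5)) = 5 - (z + 5) = 5 - (5 + z) = 5 + (-5 - z) = -z)
P(N) = -6 - N (P(N) = -7 + (-1*(-1) - N) = -7 + (1 - N) = -6 - N)
t = -785/4023 (t = -291/(-149) + 58/(-6 - 1*21) = -291*(-1/149) + 58/(-6 - 21) = 291/149 + 58/(-27) = 291/149 + 58*(-1/27) = 291/149 - 58/27 = -785/4023 ≈ -0.19513)
1460 + 982*t = 1460 + 982*(-785/4023) = 1460 - 770870/4023 = 5102710/4023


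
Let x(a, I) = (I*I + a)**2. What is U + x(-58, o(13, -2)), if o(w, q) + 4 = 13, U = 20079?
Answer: 20608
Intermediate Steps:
o(w, q) = 9 (o(w, q) = -4 + 13 = 9)
x(a, I) = (a + I**2)**2 (x(a, I) = (I**2 + a)**2 = (a + I**2)**2)
U + x(-58, o(13, -2)) = 20079 + (-58 + 9**2)**2 = 20079 + (-58 + 81)**2 = 20079 + 23**2 = 20079 + 529 = 20608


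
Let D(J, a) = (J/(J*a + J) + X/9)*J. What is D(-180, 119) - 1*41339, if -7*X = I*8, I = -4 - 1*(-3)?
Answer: -579087/14 ≈ -41363.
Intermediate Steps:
I = -1 (I = -4 + 3 = -1)
X = 8/7 (X = -(-1)*8/7 = -1/7*(-8) = 8/7 ≈ 1.1429)
D(J, a) = J*(8/63 + J/(J + J*a)) (D(J, a) = (J/(J*a + J) + (8/7)/9)*J = (J/(J + J*a) + (8/7)*(1/9))*J = (J/(J + J*a) + 8/63)*J = (8/63 + J/(J + J*a))*J = J*(8/63 + J/(J + J*a)))
D(-180, 119) - 1*41339 = (1/63)*(-180)*(71 + 8*119)/(1 + 119) - 1*41339 = (1/63)*(-180)*(71 + 952)/120 - 41339 = (1/63)*(-180)*(1/120)*1023 - 41339 = -341/14 - 41339 = -579087/14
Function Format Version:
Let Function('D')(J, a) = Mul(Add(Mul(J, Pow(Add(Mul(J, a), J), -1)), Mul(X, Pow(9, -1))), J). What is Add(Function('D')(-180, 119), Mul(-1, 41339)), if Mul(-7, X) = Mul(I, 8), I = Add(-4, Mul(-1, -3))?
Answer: Rational(-579087, 14) ≈ -41363.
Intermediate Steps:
I = -1 (I = Add(-4, 3) = -1)
X = Rational(8, 7) (X = Mul(Rational(-1, 7), Mul(-1, 8)) = Mul(Rational(-1, 7), -8) = Rational(8, 7) ≈ 1.1429)
Function('D')(J, a) = Mul(J, Add(Rational(8, 63), Mul(J, Pow(Add(J, Mul(J, a)), -1)))) (Function('D')(J, a) = Mul(Add(Mul(J, Pow(Add(Mul(J, a), J), -1)), Mul(Rational(8, 7), Pow(9, -1))), J) = Mul(Add(Mul(J, Pow(Add(J, Mul(J, a)), -1)), Mul(Rational(8, 7), Rational(1, 9))), J) = Mul(Add(Mul(J, Pow(Add(J, Mul(J, a)), -1)), Rational(8, 63)), J) = Mul(Add(Rational(8, 63), Mul(J, Pow(Add(J, Mul(J, a)), -1))), J) = Mul(J, Add(Rational(8, 63), Mul(J, Pow(Add(J, Mul(J, a)), -1)))))
Add(Function('D')(-180, 119), Mul(-1, 41339)) = Add(Mul(Rational(1, 63), -180, Pow(Add(1, 119), -1), Add(71, Mul(8, 119))), Mul(-1, 41339)) = Add(Mul(Rational(1, 63), -180, Pow(120, -1), Add(71, 952)), -41339) = Add(Mul(Rational(1, 63), -180, Rational(1, 120), 1023), -41339) = Add(Rational(-341, 14), -41339) = Rational(-579087, 14)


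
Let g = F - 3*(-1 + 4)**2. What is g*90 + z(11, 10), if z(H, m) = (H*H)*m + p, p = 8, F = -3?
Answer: -1482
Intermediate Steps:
z(H, m) = 8 + m*H**2 (z(H, m) = (H*H)*m + 8 = H**2*m + 8 = m*H**2 + 8 = 8 + m*H**2)
g = -30 (g = -3 - 3*(-1 + 4)**2 = -3 - 3*3**2 = -3 - 3*9 = -3 - 27 = -30)
g*90 + z(11, 10) = -30*90 + (8 + 10*11**2) = -2700 + (8 + 10*121) = -2700 + (8 + 1210) = -2700 + 1218 = -1482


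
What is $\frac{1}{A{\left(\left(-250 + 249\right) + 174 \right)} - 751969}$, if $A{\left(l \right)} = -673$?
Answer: $- \frac{1}{752642} \approx -1.3287 \cdot 10^{-6}$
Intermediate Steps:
$\frac{1}{A{\left(\left(-250 + 249\right) + 174 \right)} - 751969} = \frac{1}{-673 - 751969} = \frac{1}{-752642} = - \frac{1}{752642}$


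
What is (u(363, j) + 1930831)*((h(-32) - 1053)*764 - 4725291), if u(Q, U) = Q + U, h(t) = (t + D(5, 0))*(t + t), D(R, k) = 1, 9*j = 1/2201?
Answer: -153555925880411629/19809 ≈ -7.7518e+12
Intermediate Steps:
j = 1/19809 (j = (⅑)/2201 = (⅑)*(1/2201) = 1/19809 ≈ 5.0482e-5)
h(t) = 2*t*(1 + t) (h(t) = (t + 1)*(t + t) = (1 + t)*(2*t) = 2*t*(1 + t))
(u(363, j) + 1930831)*((h(-32) - 1053)*764 - 4725291) = ((363 + 1/19809) + 1930831)*((2*(-32)*(1 - 32) - 1053)*764 - 4725291) = (7190668/19809 + 1930831)*((2*(-32)*(-31) - 1053)*764 - 4725291) = 38255021947*((1984 - 1053)*764 - 4725291)/19809 = 38255021947*(931*764 - 4725291)/19809 = 38255021947*(711284 - 4725291)/19809 = (38255021947/19809)*(-4014007) = -153555925880411629/19809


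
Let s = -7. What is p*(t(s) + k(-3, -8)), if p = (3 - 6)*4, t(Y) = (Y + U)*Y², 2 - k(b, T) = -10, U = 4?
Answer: 1620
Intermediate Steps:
k(b, T) = 12 (k(b, T) = 2 - 1*(-10) = 2 + 10 = 12)
t(Y) = Y²*(4 + Y) (t(Y) = (Y + 4)*Y² = (4 + Y)*Y² = Y²*(4 + Y))
p = -12 (p = -3*4 = -12)
p*(t(s) + k(-3, -8)) = -12*((-7)²*(4 - 7) + 12) = -12*(49*(-3) + 12) = -12*(-147 + 12) = -12*(-135) = 1620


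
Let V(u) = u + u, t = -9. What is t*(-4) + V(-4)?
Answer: 28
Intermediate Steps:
V(u) = 2*u
t*(-4) + V(-4) = -9*(-4) + 2*(-4) = 36 - 8 = 28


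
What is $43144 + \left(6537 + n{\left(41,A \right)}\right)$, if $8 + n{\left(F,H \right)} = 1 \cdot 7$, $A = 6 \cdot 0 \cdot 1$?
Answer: $49680$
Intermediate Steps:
$A = 0$ ($A = 0 \cdot 1 = 0$)
$n{\left(F,H \right)} = -1$ ($n{\left(F,H \right)} = -8 + 1 \cdot 7 = -8 + 7 = -1$)
$43144 + \left(6537 + n{\left(41,A \right)}\right) = 43144 + \left(6537 - 1\right) = 43144 + 6536 = 49680$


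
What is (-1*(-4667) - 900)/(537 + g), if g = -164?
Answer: 3767/373 ≈ 10.099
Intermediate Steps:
(-1*(-4667) - 900)/(537 + g) = (-1*(-4667) - 900)/(537 - 164) = (4667 - 900)/373 = 3767*(1/373) = 3767/373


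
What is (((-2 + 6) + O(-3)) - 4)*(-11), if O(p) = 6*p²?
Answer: -594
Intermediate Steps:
(((-2 + 6) + O(-3)) - 4)*(-11) = (((-2 + 6) + 6*(-3)²) - 4)*(-11) = ((4 + 6*9) - 4)*(-11) = ((4 + 54) - 4)*(-11) = (58 - 4)*(-11) = 54*(-11) = -594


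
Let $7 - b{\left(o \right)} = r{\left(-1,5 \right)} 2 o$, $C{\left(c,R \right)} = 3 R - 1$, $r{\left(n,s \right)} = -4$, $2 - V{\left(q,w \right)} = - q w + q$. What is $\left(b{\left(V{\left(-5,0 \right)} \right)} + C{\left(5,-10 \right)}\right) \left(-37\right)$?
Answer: $-1184$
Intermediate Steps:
$V{\left(q,w \right)} = 2 - q + q w$ ($V{\left(q,w \right)} = 2 - \left(- q w + q\right) = 2 - \left(q - q w\right) = 2 + \left(- q + q w\right) = 2 - q + q w$)
$C{\left(c,R \right)} = -1 + 3 R$
$b{\left(o \right)} = 7 + 8 o$ ($b{\left(o \right)} = 7 - \left(-4\right) 2 o = 7 - - 8 o = 7 + 8 o$)
$\left(b{\left(V{\left(-5,0 \right)} \right)} + C{\left(5,-10 \right)}\right) \left(-37\right) = \left(\left(7 + 8 \left(2 - -5 - 0\right)\right) + \left(-1 + 3 \left(-10\right)\right)\right) \left(-37\right) = \left(\left(7 + 8 \left(2 + 5 + 0\right)\right) - 31\right) \left(-37\right) = \left(\left(7 + 8 \cdot 7\right) - 31\right) \left(-37\right) = \left(\left(7 + 56\right) - 31\right) \left(-37\right) = \left(63 - 31\right) \left(-37\right) = 32 \left(-37\right) = -1184$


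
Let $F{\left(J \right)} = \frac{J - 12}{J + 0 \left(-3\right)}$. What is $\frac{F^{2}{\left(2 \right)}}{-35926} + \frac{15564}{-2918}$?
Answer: $- \frac{279612607}{52416034} \approx -5.3345$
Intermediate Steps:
$F{\left(J \right)} = \frac{-12 + J}{J}$ ($F{\left(J \right)} = \frac{-12 + J}{J + 0} = \frac{-12 + J}{J}$)
$\frac{F^{2}{\left(2 \right)}}{-35926} + \frac{15564}{-2918} = \frac{\left(\frac{-12 + 2}{2}\right)^{2}}{-35926} + \frac{15564}{-2918} = \left(\frac{1}{2} \left(-10\right)\right)^{2} \left(- \frac{1}{35926}\right) + 15564 \left(- \frac{1}{2918}\right) = \left(-5\right)^{2} \left(- \frac{1}{35926}\right) - \frac{7782}{1459} = 25 \left(- \frac{1}{35926}\right) - \frac{7782}{1459} = - \frac{25}{35926} - \frac{7782}{1459} = - \frac{279612607}{52416034}$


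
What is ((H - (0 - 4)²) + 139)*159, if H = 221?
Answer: 54696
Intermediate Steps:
((H - (0 - 4)²) + 139)*159 = ((221 - (0 - 4)²) + 139)*159 = ((221 - 1*(-4)²) + 139)*159 = ((221 - 1*16) + 139)*159 = ((221 - 16) + 139)*159 = (205 + 139)*159 = 344*159 = 54696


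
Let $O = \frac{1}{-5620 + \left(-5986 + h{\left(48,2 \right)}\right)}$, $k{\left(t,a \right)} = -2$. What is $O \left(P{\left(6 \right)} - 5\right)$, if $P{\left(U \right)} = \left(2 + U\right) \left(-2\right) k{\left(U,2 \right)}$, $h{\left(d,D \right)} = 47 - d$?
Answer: $- \frac{9}{3869} \approx -0.0023262$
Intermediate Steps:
$P{\left(U \right)} = 8 + 4 U$ ($P{\left(U \right)} = \left(2 + U\right) \left(-2\right) \left(-2\right) = \left(-4 - 2 U\right) \left(-2\right) = 8 + 4 U$)
$O = - \frac{1}{11607}$ ($O = \frac{1}{-5620 + \left(-5986 + \left(47 - 48\right)\right)} = \frac{1}{-5620 - 5987} = \frac{1}{-11607} = - \frac{1}{11607} \approx -8.6155 \cdot 10^{-5}$)
$O \left(P{\left(6 \right)} - 5\right) = - \frac{\left(8 + 4 \cdot 6\right) - 5}{11607} = - \frac{\left(8 + 24\right) - 5}{11607} = - \frac{32 - 5}{11607} = \left(- \frac{1}{11607}\right) 27 = - \frac{9}{3869}$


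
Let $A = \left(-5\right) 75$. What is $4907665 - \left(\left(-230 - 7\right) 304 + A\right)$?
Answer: $4980088$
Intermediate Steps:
$A = -375$
$4907665 - \left(\left(-230 - 7\right) 304 + A\right) = 4907665 - \left(\left(-230 - 7\right) 304 - 375\right) = 4907665 - \left(\left(-237\right) 304 - 375\right) = 4907665 - \left(-72048 - 375\right) = 4907665 - -72423 = 4907665 + 72423 = 4980088$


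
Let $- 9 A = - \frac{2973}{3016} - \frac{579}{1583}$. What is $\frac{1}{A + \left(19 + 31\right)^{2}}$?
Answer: $\frac{4774328}{11936536947} \approx 0.00039998$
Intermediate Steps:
$A = \frac{716947}{4774328}$ ($A = - \frac{- \frac{2973}{3016} - \frac{579}{1583}}{9} = \left(- \frac{1}{9}\right) \left(- \frac{6452523}{4774328}\right) = \frac{716947}{4774328} \approx 0.15017$)
$\frac{1}{A + \left(19 + 31\right)^{2}} = \frac{1}{\frac{716947}{4774328} + \left(19 + 31\right)^{2}} = \frac{1}{\frac{716947}{4774328} + 50^{2}} = \frac{1}{\frac{716947}{4774328} + 2500} = \frac{1}{\frac{11936536947}{4774328}} = \frac{4774328}{11936536947}$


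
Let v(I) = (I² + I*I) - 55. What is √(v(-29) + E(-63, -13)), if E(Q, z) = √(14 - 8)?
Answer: √(1627 + √6) ≈ 40.366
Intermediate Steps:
E(Q, z) = √6
v(I) = -55 + 2*I² (v(I) = (I² + I²) - 55 = 2*I² - 55 = -55 + 2*I²)
√(v(-29) + E(-63, -13)) = √((-55 + 2*(-29)²) + √6) = √((-55 + 2*841) + √6) = √((-55 + 1682) + √6) = √(1627 + √6)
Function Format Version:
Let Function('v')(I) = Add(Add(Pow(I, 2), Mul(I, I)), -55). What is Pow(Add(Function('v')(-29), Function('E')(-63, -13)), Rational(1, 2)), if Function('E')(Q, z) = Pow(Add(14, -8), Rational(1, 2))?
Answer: Pow(Add(1627, Pow(6, Rational(1, 2))), Rational(1, 2)) ≈ 40.366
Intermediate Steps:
Function('E')(Q, z) = Pow(6, Rational(1, 2))
Function('v')(I) = Add(-55, Mul(2, Pow(I, 2))) (Function('v')(I) = Add(Add(Pow(I, 2), Pow(I, 2)), -55) = Add(Mul(2, Pow(I, 2)), -55) = Add(-55, Mul(2, Pow(I, 2))))
Pow(Add(Function('v')(-29), Function('E')(-63, -13)), Rational(1, 2)) = Pow(Add(Add(-55, Mul(2, Pow(-29, 2))), Pow(6, Rational(1, 2))), Rational(1, 2)) = Pow(Add(Add(-55, Mul(2, 841)), Pow(6, Rational(1, 2))), Rational(1, 2)) = Pow(Add(Add(-55, 1682), Pow(6, Rational(1, 2))), Rational(1, 2)) = Pow(Add(1627, Pow(6, Rational(1, 2))), Rational(1, 2))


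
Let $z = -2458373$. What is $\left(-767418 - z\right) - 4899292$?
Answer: $-3208337$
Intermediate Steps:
$\left(-767418 - z\right) - 4899292 = \left(-767418 - -2458373\right) - 4899292 = \left(-767418 + 2458373\right) - 4899292 = 1690955 - 4899292 = -3208337$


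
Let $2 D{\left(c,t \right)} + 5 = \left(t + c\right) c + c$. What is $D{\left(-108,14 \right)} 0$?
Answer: $0$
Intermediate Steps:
$D{\left(c,t \right)} = - \frac{5}{2} + \frac{c}{2} + \frac{c \left(c + t\right)}{2}$ ($D{\left(c,t \right)} = - \frac{5}{2} + \frac{\left(t + c\right) c + c}{2} = - \frac{5}{2} + \frac{\left(c + t\right) c + c}{2} = - \frac{5}{2} + \frac{c \left(c + t\right) + c}{2} = - \frac{5}{2} + \frac{c + c \left(c + t\right)}{2} = - \frac{5}{2} + \left(\frac{c}{2} + \frac{c \left(c + t\right)}{2}\right) = - \frac{5}{2} + \frac{c}{2} + \frac{c \left(c + t\right)}{2}$)
$D{\left(-108,14 \right)} 0 = \left(- \frac{5}{2} + \frac{1}{2} \left(-108\right) + \frac{\left(-108\right)^{2}}{2} + \frac{1}{2} \left(-108\right) 14\right) 0 = \left(- \frac{5}{2} - 54 + \frac{1}{2} \cdot 11664 - 756\right) 0 = \left(- \frac{5}{2} - 54 + 5832 - 756\right) 0 = \frac{10039}{2} \cdot 0 = 0$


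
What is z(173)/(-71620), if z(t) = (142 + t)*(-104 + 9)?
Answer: 5985/14324 ≈ 0.41783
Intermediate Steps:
z(t) = -13490 - 95*t (z(t) = (142 + t)*(-95) = -13490 - 95*t)
z(173)/(-71620) = (-13490 - 95*173)/(-71620) = (-13490 - 16435)*(-1/71620) = -29925*(-1/71620) = 5985/14324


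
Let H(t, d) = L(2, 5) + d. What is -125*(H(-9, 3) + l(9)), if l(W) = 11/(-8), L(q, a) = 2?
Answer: -3625/8 ≈ -453.13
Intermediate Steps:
H(t, d) = 2 + d
l(W) = -11/8 (l(W) = 11*(-1/8) = -11/8)
-125*(H(-9, 3) + l(9)) = -125*((2 + 3) - 11/8) = -125*(5 - 11/8) = -125*29/8 = -3625/8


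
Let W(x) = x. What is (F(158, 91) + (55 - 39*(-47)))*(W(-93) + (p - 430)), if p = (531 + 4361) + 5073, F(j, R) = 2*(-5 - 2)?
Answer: 17694308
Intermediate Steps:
F(j, R) = -14 (F(j, R) = 2*(-7) = -14)
p = 9965 (p = 4892 + 5073 = 9965)
(F(158, 91) + (55 - 39*(-47)))*(W(-93) + (p - 430)) = (-14 + (55 - 39*(-47)))*(-93 + (9965 - 430)) = (-14 + (55 + 1833))*(-93 + 9535) = (-14 + 1888)*9442 = 1874*9442 = 17694308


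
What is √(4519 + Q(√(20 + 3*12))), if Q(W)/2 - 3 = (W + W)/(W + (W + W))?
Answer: √40737/3 ≈ 67.278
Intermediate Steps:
Q(W) = 22/3 (Q(W) = 6 + 2*((W + W)/(W + (W + W))) = 6 + 2*((2*W)/(W + 2*W)) = 6 + 2*((2*W)/((3*W))) = 6 + 2*((2*W)*(1/(3*W))) = 6 + 2*(⅔) = 6 + 4/3 = 22/3)
√(4519 + Q(√(20 + 3*12))) = √(4519 + 22/3) = √(13579/3) = √40737/3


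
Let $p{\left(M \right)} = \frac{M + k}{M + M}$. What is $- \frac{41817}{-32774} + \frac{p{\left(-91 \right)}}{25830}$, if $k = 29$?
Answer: $\frac{3510468893}{2751295365} \approx 1.2759$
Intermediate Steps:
$p{\left(M \right)} = \frac{29 + M}{2 M}$ ($p{\left(M \right)} = \frac{M + 29}{M + M} = \frac{29 + M}{2 M}$)
$- \frac{41817}{-32774} + \frac{p{\left(-91 \right)}}{25830} = - \frac{41817}{-32774} + \frac{\frac{1}{2} \frac{1}{-91} \left(29 - 91\right)}{25830} = \left(-41817\right) \left(- \frac{1}{32774}\right) + \frac{1}{2} \left(- \frac{1}{91}\right) \left(-62\right) \frac{1}{25830} = \frac{41817}{32774} + \frac{31}{91} \cdot \frac{1}{25830} = \frac{41817}{32774} + \frac{31}{2350530} = \frac{3510468893}{2751295365}$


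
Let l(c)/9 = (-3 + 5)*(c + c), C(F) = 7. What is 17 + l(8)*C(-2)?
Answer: 2033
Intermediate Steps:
l(c) = 36*c (l(c) = 9*((-3 + 5)*(c + c)) = 9*(2*(2*c)) = 9*(4*c) = 36*c)
17 + l(8)*C(-2) = 17 + (36*8)*7 = 17 + 288*7 = 17 + 2016 = 2033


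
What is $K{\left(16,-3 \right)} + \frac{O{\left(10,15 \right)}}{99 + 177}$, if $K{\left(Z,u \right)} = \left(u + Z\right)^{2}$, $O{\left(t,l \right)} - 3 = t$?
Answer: $\frac{46657}{276} \approx 169.05$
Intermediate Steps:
$O{\left(t,l \right)} = 3 + t$
$K{\left(Z,u \right)} = \left(Z + u\right)^{2}$
$K{\left(16,-3 \right)} + \frac{O{\left(10,15 \right)}}{99 + 177} = \left(16 - 3\right)^{2} + \frac{3 + 10}{99 + 177} = 13^{2} + \frac{1}{276} \cdot 13 = 169 + \frac{1}{276} \cdot 13 = 169 + \frac{13}{276} = \frac{46657}{276}$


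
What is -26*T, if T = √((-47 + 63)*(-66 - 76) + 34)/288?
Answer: -13*I*√2238/144 ≈ -4.2708*I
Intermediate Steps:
T = I*√2238/288 (T = √(16*(-142) + 34)*(1/288) = √(-2272 + 34)*(1/288) = √(-2238)*(1/288) = (I*√2238)*(1/288) = I*√2238/288 ≈ 0.16426*I)
-26*T = -13*I*√2238/144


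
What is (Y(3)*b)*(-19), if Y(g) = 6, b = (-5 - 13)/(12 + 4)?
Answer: 513/4 ≈ 128.25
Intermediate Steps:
b = -9/8 (b = -18/16 = -18*1/16 = -9/8 ≈ -1.1250)
(Y(3)*b)*(-19) = (6*(-9/8))*(-19) = -27/4*(-19) = 513/4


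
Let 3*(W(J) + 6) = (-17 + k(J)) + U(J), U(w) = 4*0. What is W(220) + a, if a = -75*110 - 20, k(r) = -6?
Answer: -24851/3 ≈ -8283.7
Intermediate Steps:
U(w) = 0
W(J) = -41/3 (W(J) = -6 + ((-17 - 6) + 0)/3 = -6 + (-23 + 0)/3 = -6 + (⅓)*(-23) = -6 - 23/3 = -41/3)
a = -8270 (a = -8250 - 20 = -8270)
W(220) + a = -41/3 - 8270 = -24851/3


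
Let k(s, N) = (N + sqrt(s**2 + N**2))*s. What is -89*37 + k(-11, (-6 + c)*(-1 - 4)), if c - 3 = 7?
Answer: -3073 - 11*sqrt(521) ≈ -3324.1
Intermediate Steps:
c = 10 (c = 3 + 7 = 10)
k(s, N) = s*(N + sqrt(N**2 + s**2)) (k(s, N) = (N + sqrt(N**2 + s**2))*s = s*(N + sqrt(N**2 + s**2)))
-89*37 + k(-11, (-6 + c)*(-1 - 4)) = -89*37 - 11*((-6 + 10)*(-1 - 4) + sqrt(((-6 + 10)*(-1 - 4))**2 + (-11)**2)) = -3293 - 11*(4*(-5) + sqrt((4*(-5))**2 + 121)) = -3293 - 11*(-20 + sqrt((-20)**2 + 121)) = -3293 - 11*(-20 + sqrt(400 + 121)) = -3293 - 11*(-20 + sqrt(521)) = -3293 + (220 - 11*sqrt(521)) = -3073 - 11*sqrt(521)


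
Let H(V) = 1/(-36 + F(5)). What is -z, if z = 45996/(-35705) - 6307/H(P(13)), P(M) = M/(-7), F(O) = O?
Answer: -6980888489/35705 ≈ -1.9552e+5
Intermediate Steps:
P(M) = -M/7 (P(M) = M*(-⅐) = -M/7)
H(V) = -1/31 (H(V) = 1/(-36 + 5) = 1/(-31) = -1/31)
z = 6980888489/35705 (z = 45996/(-35705) - 6307/(-1/31) = 45996*(-1/35705) - 6307*(-31) = -45996/35705 + 195517 = 6980888489/35705 ≈ 1.9552e+5)
-z = -1*6980888489/35705 = -6980888489/35705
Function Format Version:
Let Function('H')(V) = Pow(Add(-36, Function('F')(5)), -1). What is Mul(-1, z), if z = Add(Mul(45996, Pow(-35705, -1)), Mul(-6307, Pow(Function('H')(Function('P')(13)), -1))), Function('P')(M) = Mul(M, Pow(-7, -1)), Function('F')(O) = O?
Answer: Rational(-6980888489, 35705) ≈ -1.9552e+5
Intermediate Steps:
Function('P')(M) = Mul(Rational(-1, 7), M) (Function('P')(M) = Mul(M, Rational(-1, 7)) = Mul(Rational(-1, 7), M))
Function('H')(V) = Rational(-1, 31) (Function('H')(V) = Pow(Add(-36, 5), -1) = Pow(-31, -1) = Rational(-1, 31))
z = Rational(6980888489, 35705) (z = Add(Mul(45996, Pow(-35705, -1)), Mul(-6307, Pow(Rational(-1, 31), -1))) = Add(Mul(45996, Rational(-1, 35705)), Mul(-6307, -31)) = Add(Rational(-45996, 35705), 195517) = Rational(6980888489, 35705) ≈ 1.9552e+5)
Mul(-1, z) = Mul(-1, Rational(6980888489, 35705)) = Rational(-6980888489, 35705)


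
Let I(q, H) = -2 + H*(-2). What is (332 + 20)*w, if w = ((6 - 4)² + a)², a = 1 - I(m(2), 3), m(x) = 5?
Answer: 59488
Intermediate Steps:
I(q, H) = -2 - 2*H
a = 9 (a = 1 - (-2 - 2*3) = 1 - (-2 - 6) = 1 - 1*(-8) = 1 + 8 = 9)
w = 169 (w = ((6 - 4)² + 9)² = (2² + 9)² = (4 + 9)² = 13² = 169)
(332 + 20)*w = (332 + 20)*169 = 352*169 = 59488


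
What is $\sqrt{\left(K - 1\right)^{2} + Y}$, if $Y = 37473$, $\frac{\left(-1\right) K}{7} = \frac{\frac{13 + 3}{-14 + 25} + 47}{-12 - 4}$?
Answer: $\frac{\sqrt{1173401673}}{176} \approx 194.63$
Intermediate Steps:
$K = \frac{3731}{176}$ ($K = - 7 \frac{\frac{13 + 3}{-14 + 25} + 47}{-12 - 4} = - 7 \frac{\frac{16}{11} + 47}{-16} = - 7 \left(16 \cdot \frac{1}{11} + 47\right) \left(- \frac{1}{16}\right) = - 7 \left(\frac{16}{11} + 47\right) \left(- \frac{1}{16}\right) = - 7 \cdot \frac{533}{11} \left(- \frac{1}{16}\right) = \left(-7\right) \left(- \frac{533}{176}\right) = \frac{3731}{176} \approx 21.199$)
$\sqrt{\left(K - 1\right)^{2} + Y} = \sqrt{\left(\frac{3731}{176} - 1\right)^{2} + 37473} = \sqrt{\left(\frac{3555}{176}\right)^{2} + 37473} = \sqrt{\frac{12638025}{30976} + 37473} = \sqrt{\frac{1173401673}{30976}} = \frac{\sqrt{1173401673}}{176}$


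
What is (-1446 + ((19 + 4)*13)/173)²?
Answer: 62429519881/29929 ≈ 2.0859e+6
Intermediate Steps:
(-1446 + ((19 + 4)*13)/173)² = (-1446 + (23*13)*(1/173))² = (-1446 + 299*(1/173))² = (-1446 + 299/173)² = (-249859/173)² = 62429519881/29929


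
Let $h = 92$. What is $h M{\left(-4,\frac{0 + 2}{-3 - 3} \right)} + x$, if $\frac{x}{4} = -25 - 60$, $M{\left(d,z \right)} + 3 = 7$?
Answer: $28$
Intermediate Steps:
$M{\left(d,z \right)} = 4$ ($M{\left(d,z \right)} = -3 + 7 = 4$)
$x = -340$ ($x = 4 \left(-25 - 60\right) = 4 \left(-85\right) = -340$)
$h M{\left(-4,\frac{0 + 2}{-3 - 3} \right)} + x = 92 \cdot 4 - 340 = 368 - 340 = 28$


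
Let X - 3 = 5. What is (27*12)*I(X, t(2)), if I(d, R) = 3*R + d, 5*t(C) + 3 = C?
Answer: 11988/5 ≈ 2397.6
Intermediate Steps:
X = 8 (X = 3 + 5 = 8)
t(C) = -⅗ + C/5
I(d, R) = d + 3*R
(27*12)*I(X, t(2)) = (27*12)*(8 + 3*(-⅗ + (⅕)*2)) = 324*(8 + 3*(-⅗ + ⅖)) = 324*(8 + 3*(-⅕)) = 324*(8 - ⅗) = 324*(37/5) = 11988/5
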